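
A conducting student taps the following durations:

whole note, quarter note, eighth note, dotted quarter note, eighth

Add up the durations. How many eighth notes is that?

Each duration in eighth notes: whole note = 8; quarter note = 2; eighth note = 1; dotted quarter note = 3; eighth = 1.
Altogether 8 + 2 + 1 + 3 + 1 = 15 eighth notes.

15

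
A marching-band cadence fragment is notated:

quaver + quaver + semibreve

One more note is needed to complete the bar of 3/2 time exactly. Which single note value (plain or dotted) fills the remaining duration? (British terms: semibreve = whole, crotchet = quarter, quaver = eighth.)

quarter note

The bar of 3/2 = 12 eighth notes.
In eighth notes: quaver = 1; quaver = 1; semibreve = 8.
Altogether 1 + 1 + 8 = 10.
Remaining: 12 − 10 = 2 eighth notes, which is a quarter note.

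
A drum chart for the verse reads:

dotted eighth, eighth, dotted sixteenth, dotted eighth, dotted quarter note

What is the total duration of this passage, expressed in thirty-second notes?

Express everything in thirty-second notes: dotted eighth = 6; eighth = 4; dotted sixteenth = 3; dotted eighth = 6; dotted quarter note = 12.
Total: 6 + 4 + 3 + 6 + 12 = 31 thirty-second notes.

31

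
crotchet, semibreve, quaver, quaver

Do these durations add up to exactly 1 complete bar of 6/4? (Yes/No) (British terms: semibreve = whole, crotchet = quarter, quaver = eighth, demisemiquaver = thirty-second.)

Yes

One bar of 6/4 = 12 eighth notes.
Express everything in eighth notes: crotchet = 2; semibreve = 8; quaver = 1; quaver = 1.
Total: 2 + 8 + 1 + 1 = 12.
12 equals 12, so the answer is Yes.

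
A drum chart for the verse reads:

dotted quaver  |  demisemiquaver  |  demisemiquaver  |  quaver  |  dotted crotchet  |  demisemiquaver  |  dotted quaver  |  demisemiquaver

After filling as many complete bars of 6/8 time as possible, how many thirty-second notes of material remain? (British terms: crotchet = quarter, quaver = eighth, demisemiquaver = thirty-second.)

One bar of 6/8 = 24 thirty-second notes.
Convert each value to thirty-second notes: dotted quaver = 6; demisemiquaver = 1; demisemiquaver = 1; quaver = 4; dotted crotchet = 12; demisemiquaver = 1; dotted quaver = 6; demisemiquaver = 1.
Total: 6 + 1 + 1 + 4 + 12 + 1 + 6 + 1 = 32.
32 ÷ 24 = 1 complete bar with 8 thirty-second notes remaining.

8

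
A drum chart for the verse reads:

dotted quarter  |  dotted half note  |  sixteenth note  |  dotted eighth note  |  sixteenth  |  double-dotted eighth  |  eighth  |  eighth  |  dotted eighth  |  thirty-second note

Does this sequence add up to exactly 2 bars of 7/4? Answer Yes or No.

No

One bar of 7/4 = 56 thirty-second notes, so 2 bars = 112.
Working in thirty-second notes: dotted quarter = 12; dotted half note = 24; sixteenth note = 2; dotted eighth note = 6; sixteenth = 2; double-dotted eighth = 7; eighth = 4; eighth = 4; dotted eighth = 6; thirty-second note = 1.
Total: 12 + 24 + 2 + 6 + 2 + 7 + 4 + 4 + 6 + 1 = 68.
68 falls short of 112, so the answer is No.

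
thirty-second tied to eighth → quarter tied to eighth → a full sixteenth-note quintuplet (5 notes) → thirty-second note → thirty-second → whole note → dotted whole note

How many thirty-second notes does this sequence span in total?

Each duration in thirty-second notes: thirty-second tied to eighth (thirty-second + eighth) = 5; quarter tied to eighth (quarter + eighth) = 12; a full sixteenth-note quintuplet (5 notes) (five quintuplet sixteenths span one quarter) = 8; thirty-second note = 1; thirty-second = 1; whole note = 32; dotted whole note = 48.
Adding: 5 + 12 + 8 + 1 + 1 + 32 + 48 = 107 thirty-second notes.

107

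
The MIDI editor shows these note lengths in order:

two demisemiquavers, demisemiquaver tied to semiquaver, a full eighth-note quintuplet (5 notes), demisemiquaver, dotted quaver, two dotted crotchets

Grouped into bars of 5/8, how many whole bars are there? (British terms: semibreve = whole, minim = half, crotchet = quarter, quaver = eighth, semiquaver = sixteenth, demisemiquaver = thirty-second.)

One bar of 5/8 = 20 thirty-second notes.
Express everything in thirty-second notes: demisemiquaver = 1; demisemiquaver = 1; demisemiquaver tied to semiquaver (demisemiquaver + semiquaver) = 3; a full eighth-note quintuplet (5 notes) (five quintuplet eighths span one half) = 16; demisemiquaver = 1; dotted quaver = 6; dotted crotchet = 12; dotted crotchet = 12.
Altogether 1 + 1 + 3 + 16 + 1 + 6 + 12 + 12 = 52.
52 ÷ 20 = 2 complete bars with 12 left over.

2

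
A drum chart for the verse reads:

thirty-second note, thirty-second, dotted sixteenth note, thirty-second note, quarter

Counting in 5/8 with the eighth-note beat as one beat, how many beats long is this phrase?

3.5

One eighth-note beat = 4 thirty-second notes.
In thirty-second notes: thirty-second note = 1; thirty-second = 1; dotted sixteenth note = 3; thirty-second note = 1; quarter = 8.
Sum: 1 + 1 + 3 + 1 + 8 = 14.
14 ÷ 4 = 3.5 beats.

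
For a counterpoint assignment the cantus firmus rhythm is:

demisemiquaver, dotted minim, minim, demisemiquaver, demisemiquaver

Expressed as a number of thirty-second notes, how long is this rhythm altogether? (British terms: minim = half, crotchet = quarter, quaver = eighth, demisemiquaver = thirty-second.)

In thirty-second notes: demisemiquaver = 1; dotted minim = 24; minim = 16; demisemiquaver = 1; demisemiquaver = 1.
Altogether 1 + 24 + 16 + 1 + 1 = 43 thirty-second notes.

43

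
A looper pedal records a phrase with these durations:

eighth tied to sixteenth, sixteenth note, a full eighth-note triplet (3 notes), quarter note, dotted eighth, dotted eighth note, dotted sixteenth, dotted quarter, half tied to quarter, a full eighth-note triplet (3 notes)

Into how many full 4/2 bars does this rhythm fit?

1

One bar of 4/2 = 64 thirty-second notes.
Each duration in thirty-second notes: eighth tied to sixteenth (eighth + sixteenth) = 6; sixteenth note = 2; a full eighth-note triplet (3 notes) (three triplet eighths span one quarter) = 8; quarter note = 8; dotted eighth = 6; dotted eighth note = 6; dotted sixteenth = 3; dotted quarter = 12; half tied to quarter (half + quarter) = 24; a full eighth-note triplet (3 notes) (three triplet eighths span one quarter) = 8.
Total: 6 + 2 + 8 + 8 + 6 + 6 + 3 + 12 + 24 + 8 = 83.
83 ÷ 64 = 1 complete bar with 19 left over.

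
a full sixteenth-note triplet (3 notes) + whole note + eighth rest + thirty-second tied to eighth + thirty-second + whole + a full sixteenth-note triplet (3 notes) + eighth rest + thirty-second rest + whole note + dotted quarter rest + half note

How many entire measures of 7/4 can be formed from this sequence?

One bar of 7/4 = 56 thirty-second notes.
Convert each value to thirty-second notes: a full sixteenth-note triplet (3 notes) (three triplet sixteenths span one eighth) = 4; whole note = 32; eighth rest = 4; thirty-second tied to eighth (thirty-second + eighth) = 5; thirty-second = 1; whole = 32; a full sixteenth-note triplet (3 notes) (three triplet sixteenths span one eighth) = 4; eighth rest = 4; thirty-second rest = 1; whole note = 32; dotted quarter rest = 12; half note = 16.
Sum: 4 + 32 + 4 + 5 + 1 + 32 + 4 + 4 + 1 + 32 + 12 + 16 = 147.
147 ÷ 56 = 2 complete bars with 35 left over.

2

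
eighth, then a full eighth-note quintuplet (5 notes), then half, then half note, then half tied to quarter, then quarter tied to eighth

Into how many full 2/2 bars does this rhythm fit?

One bar of 2/2 = 8 eighth notes.
Working in eighth notes: eighth = 1; a full eighth-note quintuplet (5 notes) (five quintuplet eighths span one half) = 4; half = 4; half note = 4; half tied to quarter (half + quarter) = 6; quarter tied to eighth (quarter + eighth) = 3.
Total: 1 + 4 + 4 + 4 + 6 + 3 = 22.
22 ÷ 8 = 2 complete bars with 6 left over.

2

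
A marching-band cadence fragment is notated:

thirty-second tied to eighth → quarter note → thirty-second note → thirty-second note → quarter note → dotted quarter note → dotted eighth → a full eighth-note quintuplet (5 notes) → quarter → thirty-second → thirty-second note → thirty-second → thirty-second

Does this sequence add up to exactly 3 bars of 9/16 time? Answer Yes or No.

One bar of 9/16 = 18 thirty-second notes, so 3 bars = 54.
Convert each value to thirty-second notes: thirty-second tied to eighth (thirty-second + eighth) = 5; quarter note = 8; thirty-second note = 1; thirty-second note = 1; quarter note = 8; dotted quarter note = 12; dotted eighth = 6; a full eighth-note quintuplet (5 notes) (five quintuplet eighths span one half) = 16; quarter = 8; thirty-second = 1; thirty-second note = 1; thirty-second = 1; thirty-second = 1.
Total: 5 + 8 + 1 + 1 + 8 + 12 + 6 + 16 + 8 + 1 + 1 + 1 + 1 = 69.
69 exceeds 54, so the answer is No.

No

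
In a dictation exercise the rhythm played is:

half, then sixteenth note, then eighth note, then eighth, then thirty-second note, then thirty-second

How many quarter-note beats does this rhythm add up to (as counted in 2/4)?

One quarter-note beat = 8 thirty-second notes.
Working in thirty-second notes: half = 16; sixteenth note = 2; eighth note = 4; eighth = 4; thirty-second note = 1; thirty-second = 1.
Total: 16 + 2 + 4 + 4 + 1 + 1 = 28.
28 ÷ 8 = 3.5 beats.

3.5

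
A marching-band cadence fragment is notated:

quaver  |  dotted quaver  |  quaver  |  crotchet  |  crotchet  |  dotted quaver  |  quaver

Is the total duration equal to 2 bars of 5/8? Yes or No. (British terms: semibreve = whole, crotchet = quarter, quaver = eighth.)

Yes

One bar of 5/8 = 10 sixteenth notes, so 2 bars = 20.
Express everything in sixteenth notes: quaver = 2; dotted quaver = 3; quaver = 2; crotchet = 4; crotchet = 4; dotted quaver = 3; quaver = 2.
Adding: 2 + 3 + 2 + 4 + 4 + 3 + 2 = 20.
20 equals 20, so the answer is Yes.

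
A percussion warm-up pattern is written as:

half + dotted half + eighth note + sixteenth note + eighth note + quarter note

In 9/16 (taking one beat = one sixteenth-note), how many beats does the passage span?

One sixteenth-note beat = 2 thirty-second notes.
Working in thirty-second notes: half = 16; dotted half = 24; eighth note = 4; sixteenth note = 2; eighth note = 4; quarter note = 8.
Total: 16 + 24 + 4 + 2 + 4 + 8 = 58.
58 ÷ 2 = 29 beats.

29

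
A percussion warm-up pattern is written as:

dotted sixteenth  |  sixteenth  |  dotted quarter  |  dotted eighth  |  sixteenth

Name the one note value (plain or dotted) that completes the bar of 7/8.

dotted sixteenth note

The bar of 7/8 = 28 thirty-second notes.
In thirty-second notes: dotted sixteenth = 3; sixteenth = 2; dotted quarter = 12; dotted eighth = 6; sixteenth = 2.
Adding: 3 + 2 + 12 + 6 + 2 = 25.
Remaining: 28 − 25 = 3 thirty-second notes, which is a dotted sixteenth note.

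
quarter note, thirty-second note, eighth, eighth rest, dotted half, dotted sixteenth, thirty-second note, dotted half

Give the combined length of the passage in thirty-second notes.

69

Working in thirty-second notes: quarter note = 8; thirty-second note = 1; eighth = 4; eighth rest = 4; dotted half = 24; dotted sixteenth = 3; thirty-second note = 1; dotted half = 24.
Adding: 8 + 1 + 4 + 4 + 24 + 3 + 1 + 24 = 69 thirty-second notes.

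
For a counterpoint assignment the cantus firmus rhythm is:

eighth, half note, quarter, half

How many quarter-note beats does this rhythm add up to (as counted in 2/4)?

5.5

One quarter-note beat = 2 eighth notes.
Convert each value to eighth notes: eighth = 1; half note = 4; quarter = 2; half = 4.
Total: 1 + 4 + 2 + 4 = 11.
11 ÷ 2 = 5.5 beats.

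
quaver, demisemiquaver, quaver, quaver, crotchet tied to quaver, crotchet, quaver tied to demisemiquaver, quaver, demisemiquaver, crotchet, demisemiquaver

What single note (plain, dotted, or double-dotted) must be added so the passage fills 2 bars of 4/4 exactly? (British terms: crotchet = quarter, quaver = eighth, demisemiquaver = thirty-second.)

dotted quarter note

2 bars of 4/4 = 64 thirty-second notes.
Convert each value to thirty-second notes: quaver = 4; demisemiquaver = 1; quaver = 4; quaver = 4; crotchet tied to quaver (crotchet + quaver) = 12; crotchet = 8; quaver tied to demisemiquaver (quaver + demisemiquaver) = 5; quaver = 4; demisemiquaver = 1; crotchet = 8; demisemiquaver = 1.
Adding: 4 + 1 + 4 + 4 + 12 + 8 + 5 + 4 + 1 + 8 + 1 = 52.
Remaining: 64 − 52 = 12 thirty-second notes, which is a dotted quarter note.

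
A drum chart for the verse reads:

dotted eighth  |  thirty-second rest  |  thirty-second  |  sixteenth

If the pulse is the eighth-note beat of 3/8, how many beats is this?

2.5

One eighth-note beat = 4 thirty-second notes.
Each duration in thirty-second notes: dotted eighth = 6; thirty-second rest = 1; thirty-second = 1; sixteenth = 2.
Sum: 6 + 1 + 1 + 2 = 10.
10 ÷ 4 = 2.5 beats.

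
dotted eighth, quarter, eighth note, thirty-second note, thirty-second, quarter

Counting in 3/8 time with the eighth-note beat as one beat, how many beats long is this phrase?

One eighth-note beat = 4 thirty-second notes.
Working in thirty-second notes: dotted eighth = 6; quarter = 8; eighth note = 4; thirty-second note = 1; thirty-second = 1; quarter = 8.
Altogether 6 + 8 + 4 + 1 + 1 + 8 = 28.
28 ÷ 4 = 7 beats.

7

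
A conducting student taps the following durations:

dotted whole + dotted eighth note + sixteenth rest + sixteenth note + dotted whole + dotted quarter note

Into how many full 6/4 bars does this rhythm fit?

2

One bar of 6/4 = 24 sixteenth notes.
Each duration in sixteenth notes: dotted whole = 24; dotted eighth note = 3; sixteenth rest = 1; sixteenth note = 1; dotted whole = 24; dotted quarter note = 6.
Sum: 24 + 3 + 1 + 1 + 24 + 6 = 59.
59 ÷ 24 = 2 complete bars with 11 left over.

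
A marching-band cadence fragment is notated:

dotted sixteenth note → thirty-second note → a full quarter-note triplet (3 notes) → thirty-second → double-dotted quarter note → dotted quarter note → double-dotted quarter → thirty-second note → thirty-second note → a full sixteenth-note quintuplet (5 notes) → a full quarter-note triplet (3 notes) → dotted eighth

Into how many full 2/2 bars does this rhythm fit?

One bar of 2/2 = 32 thirty-second notes.
Convert each value to thirty-second notes: dotted sixteenth note = 3; thirty-second note = 1; a full quarter-note triplet (3 notes) (three triplet quarters span one half) = 16; thirty-second = 1; double-dotted quarter note = 14; dotted quarter note = 12; double-dotted quarter = 14; thirty-second note = 1; thirty-second note = 1; a full sixteenth-note quintuplet (5 notes) (five quintuplet sixteenths span one quarter) = 8; a full quarter-note triplet (3 notes) (three triplet quarters span one half) = 16; dotted eighth = 6.
Total: 3 + 1 + 16 + 1 + 14 + 12 + 14 + 1 + 1 + 8 + 16 + 6 = 93.
93 ÷ 32 = 2 complete bars with 29 left over.

2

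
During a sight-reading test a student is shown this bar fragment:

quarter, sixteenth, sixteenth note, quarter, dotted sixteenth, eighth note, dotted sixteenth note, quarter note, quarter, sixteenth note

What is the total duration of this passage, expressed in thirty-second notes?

Each duration in thirty-second notes: quarter = 8; sixteenth = 2; sixteenth note = 2; quarter = 8; dotted sixteenth = 3; eighth note = 4; dotted sixteenth note = 3; quarter note = 8; quarter = 8; sixteenth note = 2.
Adding: 8 + 2 + 2 + 8 + 3 + 4 + 3 + 8 + 8 + 2 = 48 thirty-second notes.

48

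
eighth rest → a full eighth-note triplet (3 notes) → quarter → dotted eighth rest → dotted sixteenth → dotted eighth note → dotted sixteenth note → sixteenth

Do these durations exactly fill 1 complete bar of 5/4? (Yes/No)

One bar of 5/4 = 40 thirty-second notes.
In thirty-second notes: eighth rest = 4; a full eighth-note triplet (3 notes) (three triplet eighths span one quarter) = 8; quarter = 8; dotted eighth rest = 6; dotted sixteenth = 3; dotted eighth note = 6; dotted sixteenth note = 3; sixteenth = 2.
Sum: 4 + 8 + 8 + 6 + 3 + 6 + 3 + 2 = 40.
40 equals 40, so the answer is Yes.

Yes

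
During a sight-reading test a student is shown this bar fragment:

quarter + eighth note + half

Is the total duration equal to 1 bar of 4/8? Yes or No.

One bar of 4/8 = 4 eighth notes.
Each duration in eighth notes: quarter = 2; eighth note = 1; half = 4.
Adding: 2 + 1 + 4 = 7.
7 exceeds 4, so the answer is No.

No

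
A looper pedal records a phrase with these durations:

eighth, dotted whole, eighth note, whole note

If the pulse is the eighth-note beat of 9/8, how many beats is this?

22

One eighth-note beat = 2 sixteenth notes.
Working in sixteenth notes: eighth = 2; dotted whole = 24; eighth note = 2; whole note = 16.
Adding: 2 + 24 + 2 + 16 = 44.
44 ÷ 2 = 22 beats.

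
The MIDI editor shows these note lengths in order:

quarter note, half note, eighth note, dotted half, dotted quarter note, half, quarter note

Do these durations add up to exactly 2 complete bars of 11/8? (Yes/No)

One bar of 11/8 = 11 eighth notes, so 2 bars = 22.
Working in eighth notes: quarter note = 2; half note = 4; eighth note = 1; dotted half = 6; dotted quarter note = 3; half = 4; quarter note = 2.
Sum: 2 + 4 + 1 + 6 + 3 + 4 + 2 = 22.
22 equals 22, so the answer is Yes.

Yes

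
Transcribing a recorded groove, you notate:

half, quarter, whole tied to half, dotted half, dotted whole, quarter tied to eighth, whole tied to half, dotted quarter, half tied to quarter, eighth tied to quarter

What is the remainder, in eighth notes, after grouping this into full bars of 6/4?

One bar of 6/4 = 12 eighth notes.
Convert each value to eighth notes: half = 4; quarter = 2; whole tied to half (whole + half) = 12; dotted half = 6; dotted whole = 12; quarter tied to eighth (quarter + eighth) = 3; whole tied to half (whole + half) = 12; dotted quarter = 3; half tied to quarter (half + quarter) = 6; eighth tied to quarter (eighth + quarter) = 3.
Adding: 4 + 2 + 12 + 6 + 12 + 3 + 12 + 3 + 6 + 3 = 63.
63 ÷ 12 = 5 complete bars with 3 eighth notes remaining.

3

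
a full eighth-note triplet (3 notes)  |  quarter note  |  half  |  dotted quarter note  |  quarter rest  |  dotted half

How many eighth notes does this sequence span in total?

In eighth notes: a full eighth-note triplet (3 notes) (three triplet eighths span one quarter) = 2; quarter note = 2; half = 4; dotted quarter note = 3; quarter rest = 2; dotted half = 6.
Altogether 2 + 2 + 4 + 3 + 2 + 6 = 19 eighth notes.

19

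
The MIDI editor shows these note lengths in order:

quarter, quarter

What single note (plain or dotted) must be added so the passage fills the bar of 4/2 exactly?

dotted whole note

The bar of 4/2 = 8 quarter notes.
Convert each value to quarter notes: quarter = 1; quarter = 1.
Altogether 1 + 1 = 2.
Remaining: 8 − 2 = 6 quarter notes, which is a dotted whole note.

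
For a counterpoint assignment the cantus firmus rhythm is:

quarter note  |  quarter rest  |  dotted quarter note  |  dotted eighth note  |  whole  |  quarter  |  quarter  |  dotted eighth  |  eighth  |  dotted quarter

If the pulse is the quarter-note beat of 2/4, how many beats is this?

13

One quarter-note beat = 4 sixteenth notes.
In sixteenth notes: quarter note = 4; quarter rest = 4; dotted quarter note = 6; dotted eighth note = 3; whole = 16; quarter = 4; quarter = 4; dotted eighth = 3; eighth = 2; dotted quarter = 6.
Total: 4 + 4 + 6 + 3 + 16 + 4 + 4 + 3 + 2 + 6 = 52.
52 ÷ 4 = 13 beats.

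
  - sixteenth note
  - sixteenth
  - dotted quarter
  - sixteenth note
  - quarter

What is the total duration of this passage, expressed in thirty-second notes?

Express everything in thirty-second notes: sixteenth note = 2; sixteenth = 2; dotted quarter = 12; sixteenth note = 2; quarter = 8.
Sum: 2 + 2 + 12 + 2 + 8 = 26 thirty-second notes.

26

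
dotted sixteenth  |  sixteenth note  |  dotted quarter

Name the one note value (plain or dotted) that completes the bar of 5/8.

dotted sixteenth note

The bar of 5/8 = 20 thirty-second notes.
Each duration in thirty-second notes: dotted sixteenth = 3; sixteenth note = 2; dotted quarter = 12.
Total: 3 + 2 + 12 = 17.
Remaining: 20 − 17 = 3 thirty-second notes, which is a dotted sixteenth note.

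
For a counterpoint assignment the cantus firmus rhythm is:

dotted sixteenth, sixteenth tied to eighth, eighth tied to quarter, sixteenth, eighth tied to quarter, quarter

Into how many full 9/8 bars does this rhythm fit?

One bar of 9/8 = 36 thirty-second notes.
Each duration in thirty-second notes: dotted sixteenth = 3; sixteenth tied to eighth (sixteenth + eighth) = 6; eighth tied to quarter (eighth + quarter) = 12; sixteenth = 2; eighth tied to quarter (eighth + quarter) = 12; quarter = 8.
Altogether 3 + 6 + 12 + 2 + 12 + 8 = 43.
43 ÷ 36 = 1 complete bar with 7 left over.

1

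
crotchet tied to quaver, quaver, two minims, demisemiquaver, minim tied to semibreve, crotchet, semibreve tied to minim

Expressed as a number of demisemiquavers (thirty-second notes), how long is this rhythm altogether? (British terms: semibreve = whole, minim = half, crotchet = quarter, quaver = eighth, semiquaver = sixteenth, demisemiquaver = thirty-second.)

Each duration in thirty-second notes: crotchet tied to quaver (crotchet + quaver) = 12; quaver = 4; minim = 16; minim = 16; demisemiquaver = 1; minim tied to semibreve (minim + semibreve) = 48; crotchet = 8; semibreve tied to minim (semibreve + minim) = 48.
Total: 12 + 4 + 16 + 16 + 1 + 48 + 8 + 48 = 153 thirty-second notes.

153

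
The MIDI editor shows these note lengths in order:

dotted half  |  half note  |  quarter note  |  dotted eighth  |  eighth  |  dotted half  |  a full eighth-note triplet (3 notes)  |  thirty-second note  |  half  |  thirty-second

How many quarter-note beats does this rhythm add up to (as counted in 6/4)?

13.5

One quarter-note beat = 8 thirty-second notes.
Express everything in thirty-second notes: dotted half = 24; half note = 16; quarter note = 8; dotted eighth = 6; eighth = 4; dotted half = 24; a full eighth-note triplet (3 notes) (three triplet eighths span one quarter) = 8; thirty-second note = 1; half = 16; thirty-second = 1.
Sum: 24 + 16 + 8 + 6 + 4 + 24 + 8 + 1 + 16 + 1 = 108.
108 ÷ 8 = 13.5 beats.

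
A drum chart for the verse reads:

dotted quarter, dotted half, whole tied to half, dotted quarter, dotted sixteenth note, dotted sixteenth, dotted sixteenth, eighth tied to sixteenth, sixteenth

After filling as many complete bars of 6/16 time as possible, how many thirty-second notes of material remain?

One bar of 6/16 = 12 thirty-second notes.
Each duration in thirty-second notes: dotted quarter = 12; dotted half = 24; whole tied to half (whole + half) = 48; dotted quarter = 12; dotted sixteenth note = 3; dotted sixteenth = 3; dotted sixteenth = 3; eighth tied to sixteenth (eighth + sixteenth) = 6; sixteenth = 2.
Altogether 12 + 24 + 48 + 12 + 3 + 3 + 3 + 6 + 2 = 113.
113 ÷ 12 = 9 complete bars with 5 thirty-second notes remaining.

5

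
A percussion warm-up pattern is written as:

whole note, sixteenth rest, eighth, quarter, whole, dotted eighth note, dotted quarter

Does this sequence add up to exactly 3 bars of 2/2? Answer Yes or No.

One bar of 2/2 = 16 sixteenth notes, so 3 bars = 48.
Express everything in sixteenth notes: whole note = 16; sixteenth rest = 1; eighth = 2; quarter = 4; whole = 16; dotted eighth note = 3; dotted quarter = 6.
Altogether 16 + 1 + 2 + 4 + 16 + 3 + 6 = 48.
48 equals 48, so the answer is Yes.

Yes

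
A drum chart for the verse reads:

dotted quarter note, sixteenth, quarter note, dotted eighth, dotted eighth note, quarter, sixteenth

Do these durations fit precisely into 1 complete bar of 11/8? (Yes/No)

One bar of 11/8 = 22 sixteenth notes.
Working in sixteenth notes: dotted quarter note = 6; sixteenth = 1; quarter note = 4; dotted eighth = 3; dotted eighth note = 3; quarter = 4; sixteenth = 1.
Total: 6 + 1 + 4 + 3 + 3 + 4 + 1 = 22.
22 equals 22, so the answer is Yes.

Yes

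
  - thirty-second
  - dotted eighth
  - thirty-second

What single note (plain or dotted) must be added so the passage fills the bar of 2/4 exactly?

quarter note

The bar of 2/4 = 16 thirty-second notes.
Convert each value to thirty-second notes: thirty-second = 1; dotted eighth = 6; thirty-second = 1.
Sum: 1 + 6 + 1 = 8.
Remaining: 16 − 8 = 8 thirty-second notes, which is a quarter note.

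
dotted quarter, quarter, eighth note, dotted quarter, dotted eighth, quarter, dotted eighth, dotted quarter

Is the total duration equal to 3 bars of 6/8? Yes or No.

One bar of 6/8 = 12 sixteenth notes, so 3 bars = 36.
Each duration in sixteenth notes: dotted quarter = 6; quarter = 4; eighth note = 2; dotted quarter = 6; dotted eighth = 3; quarter = 4; dotted eighth = 3; dotted quarter = 6.
Total: 6 + 4 + 2 + 6 + 3 + 4 + 3 + 6 = 34.
34 falls short of 36, so the answer is No.

No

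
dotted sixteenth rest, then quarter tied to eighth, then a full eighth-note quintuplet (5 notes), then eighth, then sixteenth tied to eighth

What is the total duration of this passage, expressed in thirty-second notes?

Working in thirty-second notes: dotted sixteenth rest = 3; quarter tied to eighth (quarter + eighth) = 12; a full eighth-note quintuplet (5 notes) (five quintuplet eighths span one half) = 16; eighth = 4; sixteenth tied to eighth (sixteenth + eighth) = 6.
Altogether 3 + 12 + 16 + 4 + 6 = 41 thirty-second notes.

41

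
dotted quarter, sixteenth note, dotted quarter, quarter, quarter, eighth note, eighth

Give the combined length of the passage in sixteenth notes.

25

Convert each value to sixteenth notes: dotted quarter = 6; sixteenth note = 1; dotted quarter = 6; quarter = 4; quarter = 4; eighth note = 2; eighth = 2.
Sum: 6 + 1 + 6 + 4 + 4 + 2 + 2 = 25 sixteenth notes.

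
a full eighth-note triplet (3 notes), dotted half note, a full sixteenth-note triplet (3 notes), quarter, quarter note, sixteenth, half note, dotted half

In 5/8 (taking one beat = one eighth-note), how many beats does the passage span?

One eighth-note beat = 2 sixteenth notes.
Convert each value to sixteenth notes: a full eighth-note triplet (3 notes) (three triplet eighths span one quarter) = 4; dotted half note = 12; a full sixteenth-note triplet (3 notes) (three triplet sixteenths span one eighth) = 2; quarter = 4; quarter note = 4; sixteenth = 1; half note = 8; dotted half = 12.
Total: 4 + 12 + 2 + 4 + 4 + 1 + 8 + 12 = 47.
47 ÷ 2 = 23.5 beats.

23.5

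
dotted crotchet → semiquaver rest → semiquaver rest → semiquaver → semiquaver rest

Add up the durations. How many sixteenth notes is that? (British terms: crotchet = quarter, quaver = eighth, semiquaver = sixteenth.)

Express everything in sixteenth notes: dotted crotchet = 6; semiquaver rest = 1; semiquaver rest = 1; semiquaver = 1; semiquaver rest = 1.
Adding: 6 + 1 + 1 + 1 + 1 = 10 sixteenth notes.

10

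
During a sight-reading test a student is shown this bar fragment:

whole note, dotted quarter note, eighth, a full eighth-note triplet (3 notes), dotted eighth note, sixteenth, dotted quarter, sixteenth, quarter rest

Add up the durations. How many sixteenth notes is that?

43

Working in sixteenth notes: whole note = 16; dotted quarter note = 6; eighth = 2; a full eighth-note triplet (3 notes) (three triplet eighths span one quarter) = 4; dotted eighth note = 3; sixteenth = 1; dotted quarter = 6; sixteenth = 1; quarter rest = 4.
Total: 16 + 6 + 2 + 4 + 3 + 1 + 6 + 1 + 4 = 43 sixteenth notes.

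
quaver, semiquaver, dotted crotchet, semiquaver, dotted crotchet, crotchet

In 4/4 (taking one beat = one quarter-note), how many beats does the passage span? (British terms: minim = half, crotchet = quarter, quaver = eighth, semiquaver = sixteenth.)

One quarter-note beat = 4 sixteenth notes.
Working in sixteenth notes: quaver = 2; semiquaver = 1; dotted crotchet = 6; semiquaver = 1; dotted crotchet = 6; crotchet = 4.
Altogether 2 + 1 + 6 + 1 + 6 + 4 = 20.
20 ÷ 4 = 5 beats.

5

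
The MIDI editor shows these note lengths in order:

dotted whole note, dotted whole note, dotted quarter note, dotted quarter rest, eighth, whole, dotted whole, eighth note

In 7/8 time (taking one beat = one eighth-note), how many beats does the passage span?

52

One eighth-note beat = 2 sixteenth notes.
In sixteenth notes: dotted whole note = 24; dotted whole note = 24; dotted quarter note = 6; dotted quarter rest = 6; eighth = 2; whole = 16; dotted whole = 24; eighth note = 2.
Sum: 24 + 24 + 6 + 6 + 2 + 16 + 24 + 2 = 104.
104 ÷ 2 = 52 beats.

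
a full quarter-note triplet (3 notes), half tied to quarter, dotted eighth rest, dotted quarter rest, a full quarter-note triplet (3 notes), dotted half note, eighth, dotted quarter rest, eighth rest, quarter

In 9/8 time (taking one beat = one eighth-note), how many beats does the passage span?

One eighth-note beat = 2 sixteenth notes.
In sixteenth notes: a full quarter-note triplet (3 notes) (three triplet quarters span one half) = 8; half tied to quarter (half + quarter) = 12; dotted eighth rest = 3; dotted quarter rest = 6; a full quarter-note triplet (3 notes) (three triplet quarters span one half) = 8; dotted half note = 12; eighth = 2; dotted quarter rest = 6; eighth rest = 2; quarter = 4.
Adding: 8 + 12 + 3 + 6 + 8 + 12 + 2 + 6 + 2 + 4 = 63.
63 ÷ 2 = 31.5 beats.

31.5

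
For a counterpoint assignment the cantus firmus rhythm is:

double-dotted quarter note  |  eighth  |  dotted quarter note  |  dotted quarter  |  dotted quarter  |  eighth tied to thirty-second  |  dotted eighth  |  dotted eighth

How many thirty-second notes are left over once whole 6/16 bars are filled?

11

One bar of 6/16 = 12 thirty-second notes.
In thirty-second notes: double-dotted quarter note = 14; eighth = 4; dotted quarter note = 12; dotted quarter = 12; dotted quarter = 12; eighth tied to thirty-second (eighth + thirty-second) = 5; dotted eighth = 6; dotted eighth = 6.
Sum: 14 + 4 + 12 + 12 + 12 + 5 + 6 + 6 = 71.
71 ÷ 12 = 5 complete bars with 11 thirty-second notes remaining.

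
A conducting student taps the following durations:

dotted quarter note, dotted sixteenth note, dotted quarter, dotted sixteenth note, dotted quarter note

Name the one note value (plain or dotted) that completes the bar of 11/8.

The bar of 11/8 = 44 thirty-second notes.
Working in thirty-second notes: dotted quarter note = 12; dotted sixteenth note = 3; dotted quarter = 12; dotted sixteenth note = 3; dotted quarter note = 12.
Total: 12 + 3 + 12 + 3 + 12 = 42.
Remaining: 44 − 42 = 2 thirty-second notes, which is a sixteenth note.

sixteenth note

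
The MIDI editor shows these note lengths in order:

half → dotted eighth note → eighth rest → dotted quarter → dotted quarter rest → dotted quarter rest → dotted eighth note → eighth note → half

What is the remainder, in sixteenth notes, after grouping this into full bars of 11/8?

0

One bar of 11/8 = 22 sixteenth notes.
In sixteenth notes: half = 8; dotted eighth note = 3; eighth rest = 2; dotted quarter = 6; dotted quarter rest = 6; dotted quarter rest = 6; dotted eighth note = 3; eighth note = 2; half = 8.
Adding: 8 + 3 + 2 + 6 + 6 + 6 + 3 + 2 + 8 = 44.
44 ÷ 22 = 2 complete bars with 0 sixteenth notes remaining.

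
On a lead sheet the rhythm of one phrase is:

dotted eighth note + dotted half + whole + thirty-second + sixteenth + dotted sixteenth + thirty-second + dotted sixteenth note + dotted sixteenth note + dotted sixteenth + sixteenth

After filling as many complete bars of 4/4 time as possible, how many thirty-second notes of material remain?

16

One bar of 4/4 = 32 thirty-second notes.
Each duration in thirty-second notes: dotted eighth note = 6; dotted half = 24; whole = 32; thirty-second = 1; sixteenth = 2; dotted sixteenth = 3; thirty-second = 1; dotted sixteenth note = 3; dotted sixteenth note = 3; dotted sixteenth = 3; sixteenth = 2.
Sum: 6 + 24 + 32 + 1 + 2 + 3 + 1 + 3 + 3 + 3 + 2 = 80.
80 ÷ 32 = 2 complete bars with 16 thirty-second notes remaining.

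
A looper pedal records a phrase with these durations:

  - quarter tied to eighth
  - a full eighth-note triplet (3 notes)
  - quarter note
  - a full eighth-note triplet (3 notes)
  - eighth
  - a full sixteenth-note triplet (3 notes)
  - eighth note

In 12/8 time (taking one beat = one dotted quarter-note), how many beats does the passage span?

One dotted quarter-note beat = 3 eighth notes.
Each duration in eighth notes: quarter tied to eighth (quarter + eighth) = 3; a full eighth-note triplet (3 notes) (three triplet eighths span one quarter) = 2; quarter note = 2; a full eighth-note triplet (3 notes) (three triplet eighths span one quarter) = 2; eighth = 1; a full sixteenth-note triplet (3 notes) (three triplet sixteenths span one eighth) = 1; eighth note = 1.
Altogether 3 + 2 + 2 + 2 + 1 + 1 + 1 = 12.
12 ÷ 3 = 4 beats.

4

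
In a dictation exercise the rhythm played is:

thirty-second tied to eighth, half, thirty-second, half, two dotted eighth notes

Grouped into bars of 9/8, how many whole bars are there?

One bar of 9/8 = 36 thirty-second notes.
In thirty-second notes: thirty-second tied to eighth (thirty-second + eighth) = 5; half = 16; thirty-second = 1; half = 16; dotted eighth note = 6; dotted eighth note = 6.
Adding: 5 + 16 + 1 + 16 + 6 + 6 = 50.
50 ÷ 36 = 1 complete bar with 14 left over.

1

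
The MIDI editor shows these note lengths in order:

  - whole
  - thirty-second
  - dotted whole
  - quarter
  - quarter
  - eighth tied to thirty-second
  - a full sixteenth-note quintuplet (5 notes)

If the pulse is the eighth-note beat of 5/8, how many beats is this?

27.5

One eighth-note beat = 4 thirty-second notes.
In thirty-second notes: whole = 32; thirty-second = 1; dotted whole = 48; quarter = 8; quarter = 8; eighth tied to thirty-second (eighth + thirty-second) = 5; a full sixteenth-note quintuplet (5 notes) (five quintuplet sixteenths span one quarter) = 8.
Sum: 32 + 1 + 48 + 8 + 8 + 5 + 8 = 110.
110 ÷ 4 = 27.5 beats.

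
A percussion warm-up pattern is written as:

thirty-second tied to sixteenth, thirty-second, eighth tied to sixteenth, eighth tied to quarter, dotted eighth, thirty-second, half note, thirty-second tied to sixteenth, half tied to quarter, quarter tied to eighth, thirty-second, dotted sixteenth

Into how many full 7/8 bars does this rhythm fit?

3

One bar of 7/8 = 28 thirty-second notes.
Convert each value to thirty-second notes: thirty-second tied to sixteenth (thirty-second + sixteenth) = 3; thirty-second = 1; eighth tied to sixteenth (eighth + sixteenth) = 6; eighth tied to quarter (eighth + quarter) = 12; dotted eighth = 6; thirty-second = 1; half note = 16; thirty-second tied to sixteenth (thirty-second + sixteenth) = 3; half tied to quarter (half + quarter) = 24; quarter tied to eighth (quarter + eighth) = 12; thirty-second = 1; dotted sixteenth = 3.
Total: 3 + 1 + 6 + 12 + 6 + 1 + 16 + 3 + 24 + 12 + 1 + 3 = 88.
88 ÷ 28 = 3 complete bars with 4 left over.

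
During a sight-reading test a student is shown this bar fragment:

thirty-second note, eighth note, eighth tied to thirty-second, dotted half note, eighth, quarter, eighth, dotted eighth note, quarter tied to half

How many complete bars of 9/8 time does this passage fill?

2

One bar of 9/8 = 36 thirty-second notes.
Working in thirty-second notes: thirty-second note = 1; eighth note = 4; eighth tied to thirty-second (eighth + thirty-second) = 5; dotted half note = 24; eighth = 4; quarter = 8; eighth = 4; dotted eighth note = 6; quarter tied to half (quarter + half) = 24.
Sum: 1 + 4 + 5 + 24 + 4 + 8 + 4 + 6 + 24 = 80.
80 ÷ 36 = 2 complete bars with 8 left over.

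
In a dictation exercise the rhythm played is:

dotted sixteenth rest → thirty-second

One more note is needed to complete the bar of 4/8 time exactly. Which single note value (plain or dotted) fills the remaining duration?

dotted quarter note

The bar of 4/8 = 16 thirty-second notes.
Convert each value to thirty-second notes: dotted sixteenth rest = 3; thirty-second = 1.
Adding: 3 + 1 = 4.
Remaining: 16 − 4 = 12 thirty-second notes, which is a dotted quarter note.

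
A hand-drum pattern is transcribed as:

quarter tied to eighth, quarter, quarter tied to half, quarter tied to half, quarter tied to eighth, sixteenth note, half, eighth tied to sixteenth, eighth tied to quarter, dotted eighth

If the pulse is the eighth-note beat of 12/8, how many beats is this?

30.5

One eighth-note beat = 2 sixteenth notes.
Express everything in sixteenth notes: quarter tied to eighth (quarter + eighth) = 6; quarter = 4; quarter tied to half (quarter + half) = 12; quarter tied to half (quarter + half) = 12; quarter tied to eighth (quarter + eighth) = 6; sixteenth note = 1; half = 8; eighth tied to sixteenth (eighth + sixteenth) = 3; eighth tied to quarter (eighth + quarter) = 6; dotted eighth = 3.
Adding: 6 + 4 + 12 + 12 + 6 + 1 + 8 + 3 + 6 + 3 = 61.
61 ÷ 2 = 30.5 beats.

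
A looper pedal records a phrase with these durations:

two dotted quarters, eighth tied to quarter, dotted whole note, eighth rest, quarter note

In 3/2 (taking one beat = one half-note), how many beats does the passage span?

6

One half-note beat = 4 eighth notes.
Working in eighth notes: dotted quarter = 3; dotted quarter = 3; eighth tied to quarter (eighth + quarter) = 3; dotted whole note = 12; eighth rest = 1; quarter note = 2.
Sum: 3 + 3 + 3 + 12 + 1 + 2 = 24.
24 ÷ 4 = 6 beats.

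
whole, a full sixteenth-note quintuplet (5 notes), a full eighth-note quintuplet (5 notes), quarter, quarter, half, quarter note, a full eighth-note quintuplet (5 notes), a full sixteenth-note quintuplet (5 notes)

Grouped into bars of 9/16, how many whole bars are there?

One bar of 9/16 = 9 sixteenth notes.
In sixteenth notes: whole = 16; a full sixteenth-note quintuplet (5 notes) (five quintuplet sixteenths span one quarter) = 4; a full eighth-note quintuplet (5 notes) (five quintuplet eighths span one half) = 8; quarter = 4; quarter = 4; half = 8; quarter note = 4; a full eighth-note quintuplet (5 notes) (five quintuplet eighths span one half) = 8; a full sixteenth-note quintuplet (5 notes) (five quintuplet sixteenths span one quarter) = 4.
Sum: 16 + 4 + 8 + 4 + 4 + 8 + 4 + 8 + 4 = 60.
60 ÷ 9 = 6 complete bars with 6 left over.

6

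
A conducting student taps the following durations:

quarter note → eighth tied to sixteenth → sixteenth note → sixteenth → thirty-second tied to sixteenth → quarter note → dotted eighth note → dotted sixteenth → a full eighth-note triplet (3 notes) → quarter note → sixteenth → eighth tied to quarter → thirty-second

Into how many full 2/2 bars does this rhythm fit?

One bar of 2/2 = 32 thirty-second notes.
In thirty-second notes: quarter note = 8; eighth tied to sixteenth (eighth + sixteenth) = 6; sixteenth note = 2; sixteenth = 2; thirty-second tied to sixteenth (thirty-second + sixteenth) = 3; quarter note = 8; dotted eighth note = 6; dotted sixteenth = 3; a full eighth-note triplet (3 notes) (three triplet eighths span one quarter) = 8; quarter note = 8; sixteenth = 2; eighth tied to quarter (eighth + quarter) = 12; thirty-second = 1.
Adding: 8 + 6 + 2 + 2 + 3 + 8 + 6 + 3 + 8 + 8 + 2 + 12 + 1 = 69.
69 ÷ 32 = 2 complete bars with 5 left over.

2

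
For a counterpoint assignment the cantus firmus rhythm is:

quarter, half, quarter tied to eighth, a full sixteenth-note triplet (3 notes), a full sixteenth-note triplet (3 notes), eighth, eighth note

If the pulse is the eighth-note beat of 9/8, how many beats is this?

One eighth-note beat = 2 sixteenth notes.
Working in sixteenth notes: quarter = 4; half = 8; quarter tied to eighth (quarter + eighth) = 6; a full sixteenth-note triplet (3 notes) (three triplet sixteenths span one eighth) = 2; a full sixteenth-note triplet (3 notes) (three triplet sixteenths span one eighth) = 2; eighth = 2; eighth note = 2.
Total: 4 + 8 + 6 + 2 + 2 + 2 + 2 = 26.
26 ÷ 2 = 13 beats.

13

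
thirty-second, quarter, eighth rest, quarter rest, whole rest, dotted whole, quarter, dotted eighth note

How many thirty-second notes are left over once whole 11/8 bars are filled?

27

One bar of 11/8 = 44 thirty-second notes.
Working in thirty-second notes: thirty-second = 1; quarter = 8; eighth rest = 4; quarter rest = 8; whole rest = 32; dotted whole = 48; quarter = 8; dotted eighth note = 6.
Total: 1 + 8 + 4 + 8 + 32 + 48 + 8 + 6 = 115.
115 ÷ 44 = 2 complete bars with 27 thirty-second notes remaining.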